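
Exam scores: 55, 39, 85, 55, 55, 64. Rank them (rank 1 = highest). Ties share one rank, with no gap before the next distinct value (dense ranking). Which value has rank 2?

64

Sorted (descending): 85, 64, 55, 55, 55, 39
The 3 values of 55 share dense rank 3.
Remaining distinct values take the next consecutive integers.
Rank 2 → value 64.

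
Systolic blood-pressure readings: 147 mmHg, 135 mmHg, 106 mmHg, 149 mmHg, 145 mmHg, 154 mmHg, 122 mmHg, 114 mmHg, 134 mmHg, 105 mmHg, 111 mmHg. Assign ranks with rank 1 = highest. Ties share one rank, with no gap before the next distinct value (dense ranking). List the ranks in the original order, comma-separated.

Sorted (descending): 154, 149, 147, 145, 135, 134, 122, 114, 111, 106, 105
No ties — each value takes its position as its rank.

3, 5, 10, 2, 4, 1, 7, 8, 6, 11, 9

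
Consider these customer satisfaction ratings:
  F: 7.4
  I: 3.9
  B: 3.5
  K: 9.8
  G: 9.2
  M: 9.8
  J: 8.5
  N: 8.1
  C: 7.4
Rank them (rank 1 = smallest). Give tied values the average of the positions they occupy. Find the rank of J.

6

Sorted (ascending): 3.5, 3.9, 7.4, 7.4, 8.1, 8.5, 9.2, 9.8, 9.8
The 2 values of 7.4 occupy positions 3–4 → average rank (3+4)/2 = 3.5.
The 2 values of 9.8 occupy positions 8–9 → average rank (8+9)/2 = 8.5.
J has value 8.5 → rank 6.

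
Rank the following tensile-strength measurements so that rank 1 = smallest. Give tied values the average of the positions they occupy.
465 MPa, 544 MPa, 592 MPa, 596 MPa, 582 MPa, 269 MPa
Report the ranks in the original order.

2, 3, 5, 6, 4, 1

Sorted (ascending): 269, 465, 544, 582, 592, 596
No ties — each value takes its position as its rank.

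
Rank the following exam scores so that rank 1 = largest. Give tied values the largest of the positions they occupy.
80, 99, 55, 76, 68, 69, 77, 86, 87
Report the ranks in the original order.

4, 1, 9, 6, 8, 7, 5, 3, 2

Sorted (descending): 99, 87, 86, 80, 77, 76, 69, 68, 55
No ties — each value takes its position as its rank.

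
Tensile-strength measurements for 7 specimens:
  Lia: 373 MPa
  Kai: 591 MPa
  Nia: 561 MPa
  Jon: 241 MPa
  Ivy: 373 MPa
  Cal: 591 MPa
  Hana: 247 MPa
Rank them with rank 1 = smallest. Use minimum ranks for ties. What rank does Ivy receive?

3

Sorted (ascending): 241, 247, 373, 373, 561, 591, 591
The 2 values of 373 occupy positions 3–4 → each gets rank 3.
The 2 values of 591 occupy positions 6–7 → each gets rank 6.
Ivy has value 373 MPa → rank 3.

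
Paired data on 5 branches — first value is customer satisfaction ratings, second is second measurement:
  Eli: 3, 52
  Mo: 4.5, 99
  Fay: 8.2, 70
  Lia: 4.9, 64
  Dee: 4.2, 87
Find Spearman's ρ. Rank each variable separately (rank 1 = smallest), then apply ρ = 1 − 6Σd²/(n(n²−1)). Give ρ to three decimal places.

Ranks of variable 1: 1, 3, 5, 4, 2
Ranks of variable 2: 1, 5, 3, 2, 4
d = r₁ − r₂: 0, -2, 2, 2, -2
d²: 0, 4, 4, 4, 4; Σd² = 16
ρ = 1 − 6·16/(5·24) = 1 − 96/120 = 0.200

0.200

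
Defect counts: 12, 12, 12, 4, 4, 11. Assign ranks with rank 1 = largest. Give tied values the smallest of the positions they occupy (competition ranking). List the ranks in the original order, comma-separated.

Sorted (descending): 12, 12, 12, 11, 4, 4
The 3 values of 12 occupy positions 1–3 → each gets rank 1.
The 2 values of 4 occupy positions 5–6 → each gets rank 5.

1, 1, 1, 5, 5, 4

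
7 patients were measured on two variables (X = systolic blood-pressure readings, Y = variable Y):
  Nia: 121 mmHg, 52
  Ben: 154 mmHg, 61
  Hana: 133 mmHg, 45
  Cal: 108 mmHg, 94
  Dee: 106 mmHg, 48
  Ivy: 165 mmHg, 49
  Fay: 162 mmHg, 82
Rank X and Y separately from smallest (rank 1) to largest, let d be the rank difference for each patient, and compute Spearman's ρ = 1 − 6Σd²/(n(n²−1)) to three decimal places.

Ranks of variable 1: 3, 5, 4, 2, 1, 7, 6
Ranks of variable 2: 4, 5, 1, 7, 2, 3, 6
d = r₁ − r₂: -1, 0, 3, -5, -1, 4, 0
d²: 1, 0, 9, 25, 1, 16, 0; Σd² = 52
ρ = 1 − 6·52/(7·48) = 1 − 312/336 = 0.071

0.071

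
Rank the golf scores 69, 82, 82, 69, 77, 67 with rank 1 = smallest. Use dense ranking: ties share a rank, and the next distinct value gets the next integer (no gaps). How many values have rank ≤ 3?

Sorted (ascending): 67, 69, 69, 77, 82, 82
The 2 values of 69 share dense rank 2.
The 2 values of 82 share dense rank 4.
Remaining distinct values take the next consecutive integers.
Ranks ≤ 3: {1, 2, 2, 3} → 4 values.

4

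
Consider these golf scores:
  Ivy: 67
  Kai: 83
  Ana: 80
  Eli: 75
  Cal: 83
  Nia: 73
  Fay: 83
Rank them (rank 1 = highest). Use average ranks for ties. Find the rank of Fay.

2

Sorted (descending): 83, 83, 83, 80, 75, 73, 67
The 3 values of 83 occupy positions 1–3 → average rank 2.
Fay has value 83 → rank 2.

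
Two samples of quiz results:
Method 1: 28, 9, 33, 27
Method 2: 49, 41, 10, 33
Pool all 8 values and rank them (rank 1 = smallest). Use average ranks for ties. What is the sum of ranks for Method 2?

Sorted (ascending): 9, 10, 27, 28, 33, 33, 41, 49
The 2 values of 33 occupy positions 5–6 → average rank (5+6)/2 = 5.5.
Method 2 values → pooled ranks: 49→8, 41→7, 10→2, 33→5.5
Rank sum = 8 + 7 + 2 + 5.5 = 22.5

22.5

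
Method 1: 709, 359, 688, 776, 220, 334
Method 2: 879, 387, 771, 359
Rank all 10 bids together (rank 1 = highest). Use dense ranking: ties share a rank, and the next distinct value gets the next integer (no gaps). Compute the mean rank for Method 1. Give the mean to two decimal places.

5.83

Sorted (descending): 879, 776, 771, 709, 688, 387, 359, 359, 334, 220
The 2 values of 359 share dense rank 7.
Remaining distinct values take the next consecutive integers.
Method 1 values → pooled ranks: 709→4, 359→7, 688→5, 776→2, 220→9, 334→8
Mean rank = (4 + 7 + 5 + 2 + 9 + 8) / 6 = 5.83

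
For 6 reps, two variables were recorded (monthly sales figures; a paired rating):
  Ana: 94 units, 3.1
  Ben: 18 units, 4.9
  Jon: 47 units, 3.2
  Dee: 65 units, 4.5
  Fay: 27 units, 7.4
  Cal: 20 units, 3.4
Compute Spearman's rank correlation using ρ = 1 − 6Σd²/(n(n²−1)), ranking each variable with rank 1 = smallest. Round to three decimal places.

-0.600

Ranks of variable 1: 6, 1, 4, 5, 3, 2
Ranks of variable 2: 1, 5, 2, 4, 6, 3
d = r₁ − r₂: 5, -4, 2, 1, -3, -1
d²: 25, 16, 4, 1, 9, 1; Σd² = 56
ρ = 1 − 6·56/(6·35) = 1 − 336/210 = -0.600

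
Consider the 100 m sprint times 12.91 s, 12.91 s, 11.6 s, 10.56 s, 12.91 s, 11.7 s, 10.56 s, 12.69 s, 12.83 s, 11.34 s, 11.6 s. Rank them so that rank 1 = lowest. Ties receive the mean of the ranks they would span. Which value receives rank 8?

12.83

Sorted (ascending): 10.56, 10.56, 11.34, 11.6, 11.6, 11.7, 12.69, 12.83, 12.91, 12.91, 12.91
The 2 values of 10.56 occupy positions 1–2 → average rank (1+2)/2 = 1.5.
The 2 values of 11.6 occupy positions 4–5 → average rank (4+5)/2 = 4.5.
The 3 values of 12.91 occupy positions 9–11 → average rank 10.
Rank 8 → value 12.83.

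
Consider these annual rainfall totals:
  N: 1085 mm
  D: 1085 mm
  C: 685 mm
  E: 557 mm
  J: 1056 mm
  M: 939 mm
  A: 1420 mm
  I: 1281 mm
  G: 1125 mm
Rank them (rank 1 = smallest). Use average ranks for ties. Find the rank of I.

8

Sorted (ascending): 557, 685, 939, 1056, 1085, 1085, 1125, 1281, 1420
The 2 values of 1085 occupy positions 5–6 → average rank (5+6)/2 = 5.5.
I has value 1281 mm → rank 8.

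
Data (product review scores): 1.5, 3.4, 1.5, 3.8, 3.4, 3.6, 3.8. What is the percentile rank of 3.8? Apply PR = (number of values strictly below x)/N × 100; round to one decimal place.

71.4

N = 7.
Strictly below 3.8: 5. Equal to 3.8: 2.
PR = 5/7 × 100 = 71.4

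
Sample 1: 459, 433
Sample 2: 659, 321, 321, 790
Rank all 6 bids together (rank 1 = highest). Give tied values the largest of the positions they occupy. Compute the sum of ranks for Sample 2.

Sorted (descending): 790, 659, 459, 433, 321, 321
The 2 values of 321 occupy positions 5–6 → each gets rank 6.
Sample 2 values → pooled ranks: 659→2, 321→6, 321→6, 790→1
Rank sum = 2 + 6 + 6 + 1 = 15

15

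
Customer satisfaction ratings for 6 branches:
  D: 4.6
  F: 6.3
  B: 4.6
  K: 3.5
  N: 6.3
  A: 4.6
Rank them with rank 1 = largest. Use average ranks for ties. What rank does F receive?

1.5

Sorted (descending): 6.3, 6.3, 4.6, 4.6, 4.6, 3.5
The 2 values of 6.3 occupy positions 1–2 → average rank (1+2)/2 = 1.5.
The 3 values of 4.6 occupy positions 3–5 → average rank 4.
F has value 6.3 → rank 1.5.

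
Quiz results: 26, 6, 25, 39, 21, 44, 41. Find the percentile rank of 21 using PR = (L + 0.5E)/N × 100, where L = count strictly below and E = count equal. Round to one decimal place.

21.4

N = 7.
Strictly below 21: 1. Equal to 21: 1.
PR = (1 + 0.5·1)/7 × 100 = 21.4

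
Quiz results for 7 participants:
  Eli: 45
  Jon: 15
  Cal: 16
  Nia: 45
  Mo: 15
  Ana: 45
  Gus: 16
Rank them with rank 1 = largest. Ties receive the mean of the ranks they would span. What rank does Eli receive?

2

Sorted (descending): 45, 45, 45, 16, 16, 15, 15
The 3 values of 45 occupy positions 1–3 → average rank 2.
The 2 values of 16 occupy positions 4–5 → average rank (4+5)/2 = 4.5.
The 2 values of 15 occupy positions 6–7 → average rank (6+7)/2 = 6.5.
Eli has value 45 → rank 2.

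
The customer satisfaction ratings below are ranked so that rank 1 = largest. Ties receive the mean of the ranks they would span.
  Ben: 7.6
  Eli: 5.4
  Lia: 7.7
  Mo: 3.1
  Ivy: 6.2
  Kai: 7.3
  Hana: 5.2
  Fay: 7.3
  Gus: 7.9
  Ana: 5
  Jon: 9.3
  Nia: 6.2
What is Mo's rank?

12

Sorted (descending): 9.3, 7.9, 7.7, 7.6, 7.3, 7.3, 6.2, 6.2, 5.4, 5.2, 5, 3.1
The 2 values of 7.3 occupy positions 5–6 → average rank (5+6)/2 = 5.5.
The 2 values of 6.2 occupy positions 7–8 → average rank (7+8)/2 = 7.5.
Mo has value 3.1 → rank 12.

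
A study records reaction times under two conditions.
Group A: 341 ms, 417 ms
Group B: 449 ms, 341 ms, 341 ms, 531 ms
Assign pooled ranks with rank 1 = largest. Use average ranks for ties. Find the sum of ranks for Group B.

13

Sorted (descending): 531, 449, 417, 341, 341, 341
The 3 values of 341 occupy positions 4–6 → average rank 5.
Group B values → pooled ranks: 449→2, 341→5, 341→5, 531→1
Rank sum = 2 + 5 + 5 + 1 = 13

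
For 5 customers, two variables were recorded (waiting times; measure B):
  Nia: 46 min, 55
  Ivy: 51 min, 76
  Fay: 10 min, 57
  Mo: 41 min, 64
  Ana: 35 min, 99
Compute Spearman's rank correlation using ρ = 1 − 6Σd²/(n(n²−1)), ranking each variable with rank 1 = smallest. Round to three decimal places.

0.000

Ranks of variable 1: 4, 5, 1, 3, 2
Ranks of variable 2: 1, 4, 2, 3, 5
d = r₁ − r₂: 3, 1, -1, 0, -3
d²: 9, 1, 1, 0, 9; Σd² = 20
ρ = 1 − 6·20/(5·24) = 1 − 120/120 = 0.000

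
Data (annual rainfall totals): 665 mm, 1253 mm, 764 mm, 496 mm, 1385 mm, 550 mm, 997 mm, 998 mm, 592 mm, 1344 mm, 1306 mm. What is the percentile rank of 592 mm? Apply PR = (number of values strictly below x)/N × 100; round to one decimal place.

18.2

N = 11.
Strictly below 592: 2. Equal to 592: 1.
PR = 2/11 × 100 = 18.2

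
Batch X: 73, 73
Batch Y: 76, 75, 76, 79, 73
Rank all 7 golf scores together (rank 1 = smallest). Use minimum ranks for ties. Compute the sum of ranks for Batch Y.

Sorted (ascending): 73, 73, 73, 75, 76, 76, 79
The 3 values of 73 occupy positions 1–3 → each gets rank 1.
The 2 values of 76 occupy positions 5–6 → each gets rank 5.
Batch Y values → pooled ranks: 76→5, 75→4, 76→5, 79→7, 73→1
Rank sum = 5 + 4 + 5 + 7 + 1 = 22

22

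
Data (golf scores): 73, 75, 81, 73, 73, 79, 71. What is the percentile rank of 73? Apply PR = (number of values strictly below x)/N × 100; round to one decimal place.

14.3

N = 7.
Strictly below 73: 1. Equal to 73: 3.
PR = 1/7 × 100 = 14.3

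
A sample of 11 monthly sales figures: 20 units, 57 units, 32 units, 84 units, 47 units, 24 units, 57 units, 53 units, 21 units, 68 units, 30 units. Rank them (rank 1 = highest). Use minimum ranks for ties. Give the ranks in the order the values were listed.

Sorted (descending): 84, 68, 57, 57, 53, 47, 32, 30, 24, 21, 20
The 2 values of 57 occupy positions 3–4 → each gets rank 3.

11, 3, 7, 1, 6, 9, 3, 5, 10, 2, 8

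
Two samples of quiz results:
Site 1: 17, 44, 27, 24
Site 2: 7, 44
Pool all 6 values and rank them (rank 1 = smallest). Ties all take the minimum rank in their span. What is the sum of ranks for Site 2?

6

Sorted (ascending): 7, 17, 24, 27, 44, 44
The 2 values of 44 occupy positions 5–6 → each gets rank 5.
Site 2 values → pooled ranks: 7→1, 44→5
Rank sum = 1 + 5 = 6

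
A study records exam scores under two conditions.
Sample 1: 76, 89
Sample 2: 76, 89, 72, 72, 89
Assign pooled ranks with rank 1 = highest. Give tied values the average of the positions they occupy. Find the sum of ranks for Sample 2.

Sorted (descending): 89, 89, 89, 76, 76, 72, 72
The 3 values of 89 occupy positions 1–3 → average rank 2.
The 2 values of 76 occupy positions 4–5 → average rank (4+5)/2 = 4.5.
The 2 values of 72 occupy positions 6–7 → average rank (6+7)/2 = 6.5.
Sample 2 values → pooled ranks: 76→4.5, 89→2, 72→6.5, 72→6.5, 89→2
Rank sum = 4.5 + 2 + 6.5 + 6.5 + 2 = 21.5

21.5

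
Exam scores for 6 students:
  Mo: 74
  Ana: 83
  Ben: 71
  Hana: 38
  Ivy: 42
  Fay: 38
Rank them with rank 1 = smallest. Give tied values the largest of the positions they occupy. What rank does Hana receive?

Sorted (ascending): 38, 38, 42, 71, 74, 83
The 2 values of 38 occupy positions 1–2 → each gets rank 2.
Hana has value 38 → rank 2.

2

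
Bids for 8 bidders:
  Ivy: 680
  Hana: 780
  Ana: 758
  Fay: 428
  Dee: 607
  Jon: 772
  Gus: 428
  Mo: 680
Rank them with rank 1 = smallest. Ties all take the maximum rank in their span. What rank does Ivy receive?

Sorted (ascending): 428, 428, 607, 680, 680, 758, 772, 780
The 2 values of 428 occupy positions 1–2 → each gets rank 2.
The 2 values of 680 occupy positions 4–5 → each gets rank 5.
Ivy has value 680 → rank 5.

5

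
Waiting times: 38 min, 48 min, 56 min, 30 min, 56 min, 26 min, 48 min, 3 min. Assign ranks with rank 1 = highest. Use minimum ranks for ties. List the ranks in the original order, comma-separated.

Sorted (descending): 56, 56, 48, 48, 38, 30, 26, 3
The 2 values of 56 occupy positions 1–2 → each gets rank 1.
The 2 values of 48 occupy positions 3–4 → each gets rank 3.

5, 3, 1, 6, 1, 7, 3, 8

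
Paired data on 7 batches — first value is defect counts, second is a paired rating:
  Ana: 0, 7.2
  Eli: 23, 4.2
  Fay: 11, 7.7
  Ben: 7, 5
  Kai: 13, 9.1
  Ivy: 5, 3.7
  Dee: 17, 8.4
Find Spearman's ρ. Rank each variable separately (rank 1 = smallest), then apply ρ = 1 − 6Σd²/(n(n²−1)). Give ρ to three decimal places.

Ranks of variable 1: 1, 7, 4, 3, 5, 2, 6
Ranks of variable 2: 4, 2, 5, 3, 7, 1, 6
d = r₁ − r₂: -3, 5, -1, 0, -2, 1, 0
d²: 9, 25, 1, 0, 4, 1, 0; Σd² = 40
ρ = 1 − 6·40/(7·48) = 1 − 240/336 = 0.286

0.286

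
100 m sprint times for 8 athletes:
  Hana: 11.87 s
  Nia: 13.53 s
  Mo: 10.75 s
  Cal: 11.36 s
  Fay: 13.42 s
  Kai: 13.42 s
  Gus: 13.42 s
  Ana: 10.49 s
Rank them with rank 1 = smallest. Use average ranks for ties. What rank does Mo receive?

Sorted (ascending): 10.49, 10.75, 11.36, 11.87, 13.42, 13.42, 13.42, 13.53
The 3 values of 13.42 occupy positions 5–7 → average rank 6.
Mo has value 10.75 s → rank 2.

2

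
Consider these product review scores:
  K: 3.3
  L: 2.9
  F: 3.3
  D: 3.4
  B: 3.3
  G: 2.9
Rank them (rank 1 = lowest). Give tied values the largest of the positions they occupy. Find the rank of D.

Sorted (ascending): 2.9, 2.9, 3.3, 3.3, 3.3, 3.4
The 2 values of 2.9 occupy positions 1–2 → each gets rank 2.
The 3 values of 3.3 occupy positions 3–5 → each gets rank 5.
D has value 3.4 → rank 6.

6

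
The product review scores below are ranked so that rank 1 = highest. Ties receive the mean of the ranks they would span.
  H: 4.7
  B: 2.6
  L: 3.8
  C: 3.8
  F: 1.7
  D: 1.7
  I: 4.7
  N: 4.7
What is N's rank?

Sorted (descending): 4.7, 4.7, 4.7, 3.8, 3.8, 2.6, 1.7, 1.7
The 3 values of 4.7 occupy positions 1–3 → average rank 2.
The 2 values of 3.8 occupy positions 4–5 → average rank (4+5)/2 = 4.5.
The 2 values of 1.7 occupy positions 7–8 → average rank (7+8)/2 = 7.5.
N has value 4.7 → rank 2.

2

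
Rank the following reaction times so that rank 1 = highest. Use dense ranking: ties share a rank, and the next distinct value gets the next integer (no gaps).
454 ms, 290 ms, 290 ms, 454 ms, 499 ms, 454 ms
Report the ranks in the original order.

Sorted (descending): 499, 454, 454, 454, 290, 290
The 3 values of 454 share dense rank 2.
The 2 values of 290 share dense rank 3.
Remaining distinct values take the next consecutive integers.

2, 3, 3, 2, 1, 2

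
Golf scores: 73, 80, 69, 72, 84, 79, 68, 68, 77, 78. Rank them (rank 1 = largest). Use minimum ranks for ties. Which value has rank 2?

80

Sorted (descending): 84, 80, 79, 78, 77, 73, 72, 69, 68, 68
The 2 values of 68 occupy positions 9–10 → each gets rank 9.
Rank 2 → value 80.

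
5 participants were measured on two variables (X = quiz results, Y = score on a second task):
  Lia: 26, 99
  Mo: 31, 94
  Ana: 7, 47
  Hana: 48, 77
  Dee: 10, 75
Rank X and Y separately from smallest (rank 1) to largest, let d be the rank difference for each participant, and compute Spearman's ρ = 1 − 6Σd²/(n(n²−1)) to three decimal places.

Ranks of variable 1: 3, 4, 1, 5, 2
Ranks of variable 2: 5, 4, 1, 3, 2
d = r₁ − r₂: -2, 0, 0, 2, 0
d²: 4, 0, 0, 4, 0; Σd² = 8
ρ = 1 − 6·8/(5·24) = 1 − 48/120 = 0.600

0.600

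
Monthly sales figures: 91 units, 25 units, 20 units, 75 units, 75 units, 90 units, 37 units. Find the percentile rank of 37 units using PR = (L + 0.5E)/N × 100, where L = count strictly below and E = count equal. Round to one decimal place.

35.7

N = 7.
Strictly below 37: 2. Equal to 37: 1.
PR = (2 + 0.5·1)/7 × 100 = 35.7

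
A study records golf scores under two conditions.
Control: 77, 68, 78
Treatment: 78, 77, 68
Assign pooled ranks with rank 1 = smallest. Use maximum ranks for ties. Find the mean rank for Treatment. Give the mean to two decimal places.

Sorted (ascending): 68, 68, 77, 77, 78, 78
The 2 values of 68 occupy positions 1–2 → each gets rank 2.
The 2 values of 77 occupy positions 3–4 → each gets rank 4.
The 2 values of 78 occupy positions 5–6 → each gets rank 6.
Treatment values → pooled ranks: 78→6, 77→4, 68→2
Mean rank = (6 + 4 + 2) / 3 = 4.00

4.00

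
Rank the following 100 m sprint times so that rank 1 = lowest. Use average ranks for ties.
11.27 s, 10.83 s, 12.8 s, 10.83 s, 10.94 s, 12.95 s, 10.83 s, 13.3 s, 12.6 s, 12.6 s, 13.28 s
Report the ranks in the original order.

5, 2, 8, 2, 4, 9, 2, 11, 6.5, 6.5, 10

Sorted (ascending): 10.83, 10.83, 10.83, 10.94, 11.27, 12.6, 12.6, 12.8, 12.95, 13.28, 13.3
The 3 values of 10.83 occupy positions 1–3 → average rank 2.
The 2 values of 12.6 occupy positions 6–7 → average rank (6+7)/2 = 6.5.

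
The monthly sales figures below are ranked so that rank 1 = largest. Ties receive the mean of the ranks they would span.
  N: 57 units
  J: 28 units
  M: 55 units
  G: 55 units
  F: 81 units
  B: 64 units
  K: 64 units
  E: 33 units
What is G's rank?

Sorted (descending): 81, 64, 64, 57, 55, 55, 33, 28
The 2 values of 64 occupy positions 2–3 → average rank (2+3)/2 = 2.5.
The 2 values of 55 occupy positions 5–6 → average rank (5+6)/2 = 5.5.
G has value 55 units → rank 5.5.

5.5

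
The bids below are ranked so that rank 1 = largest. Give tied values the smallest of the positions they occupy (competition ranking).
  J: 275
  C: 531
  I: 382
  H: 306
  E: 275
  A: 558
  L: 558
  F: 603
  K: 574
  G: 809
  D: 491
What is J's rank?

10

Sorted (descending): 809, 603, 574, 558, 558, 531, 491, 382, 306, 275, 275
The 2 values of 558 occupy positions 4–5 → each gets rank 4.
The 2 values of 275 occupy positions 10–11 → each gets rank 10.
J has value 275 → rank 10.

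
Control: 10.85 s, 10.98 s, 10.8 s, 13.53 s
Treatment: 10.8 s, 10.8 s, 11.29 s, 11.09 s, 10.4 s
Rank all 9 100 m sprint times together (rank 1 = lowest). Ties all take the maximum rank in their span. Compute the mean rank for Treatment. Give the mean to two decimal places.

4.80

Sorted (ascending): 10.4, 10.8, 10.8, 10.8, 10.85, 10.98, 11.09, 11.29, 13.53
The 3 values of 10.8 occupy positions 2–4 → each gets rank 4.
Treatment values → pooled ranks: 10.8→4, 10.8→4, 11.29→8, 11.09→7, 10.4→1
Mean rank = (4 + 4 + 8 + 7 + 1) / 5 = 4.80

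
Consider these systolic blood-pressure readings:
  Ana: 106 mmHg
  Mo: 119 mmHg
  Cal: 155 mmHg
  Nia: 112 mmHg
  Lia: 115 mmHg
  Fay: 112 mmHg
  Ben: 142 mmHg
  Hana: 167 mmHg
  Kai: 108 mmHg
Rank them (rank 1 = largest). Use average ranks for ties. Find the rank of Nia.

Sorted (descending): 167, 155, 142, 119, 115, 112, 112, 108, 106
The 2 values of 112 occupy positions 6–7 → average rank (6+7)/2 = 6.5.
Nia has value 112 mmHg → rank 6.5.

6.5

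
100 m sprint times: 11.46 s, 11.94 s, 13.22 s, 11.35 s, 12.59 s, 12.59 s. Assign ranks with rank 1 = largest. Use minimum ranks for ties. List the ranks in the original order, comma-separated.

Sorted (descending): 13.22, 12.59, 12.59, 11.94, 11.46, 11.35
The 2 values of 12.59 occupy positions 2–3 → each gets rank 2.

5, 4, 1, 6, 2, 2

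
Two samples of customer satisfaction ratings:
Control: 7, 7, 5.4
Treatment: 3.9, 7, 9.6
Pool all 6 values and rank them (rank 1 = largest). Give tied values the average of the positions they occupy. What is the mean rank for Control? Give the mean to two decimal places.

3.67

Sorted (descending): 9.6, 7, 7, 7, 5.4, 3.9
The 3 values of 7 occupy positions 2–4 → average rank 3.
Control values → pooled ranks: 7→3, 7→3, 5.4→5
Mean rank = (3 + 3 + 5) / 3 = 3.67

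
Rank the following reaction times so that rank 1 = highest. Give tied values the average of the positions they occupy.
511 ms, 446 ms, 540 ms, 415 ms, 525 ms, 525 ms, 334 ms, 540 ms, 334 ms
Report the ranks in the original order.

5, 6, 1.5, 7, 3.5, 3.5, 8.5, 1.5, 8.5

Sorted (descending): 540, 540, 525, 525, 511, 446, 415, 334, 334
The 2 values of 540 occupy positions 1–2 → average rank (1+2)/2 = 1.5.
The 2 values of 525 occupy positions 3–4 → average rank (3+4)/2 = 3.5.
The 2 values of 334 occupy positions 8–9 → average rank (8+9)/2 = 8.5.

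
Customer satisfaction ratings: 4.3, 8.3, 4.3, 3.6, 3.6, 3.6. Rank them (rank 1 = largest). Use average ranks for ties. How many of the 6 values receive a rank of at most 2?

1

Sorted (descending): 8.3, 4.3, 4.3, 3.6, 3.6, 3.6
The 2 values of 4.3 occupy positions 2–3 → average rank (2+3)/2 = 2.5.
The 3 values of 3.6 occupy positions 4–6 → average rank 5.
Ranks ≤ 2: {1} → 1 value.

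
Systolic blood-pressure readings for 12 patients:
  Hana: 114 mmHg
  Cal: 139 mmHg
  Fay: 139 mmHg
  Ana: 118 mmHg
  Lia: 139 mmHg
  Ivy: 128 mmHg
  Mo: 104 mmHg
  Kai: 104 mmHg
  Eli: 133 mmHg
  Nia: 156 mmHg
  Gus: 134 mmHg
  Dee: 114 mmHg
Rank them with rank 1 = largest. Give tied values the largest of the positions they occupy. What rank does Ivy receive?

Sorted (descending): 156, 139, 139, 139, 134, 133, 128, 118, 114, 114, 104, 104
The 3 values of 139 occupy positions 2–4 → each gets rank 4.
The 2 values of 114 occupy positions 9–10 → each gets rank 10.
The 2 values of 104 occupy positions 11–12 → each gets rank 12.
Ivy has value 128 mmHg → rank 7.

7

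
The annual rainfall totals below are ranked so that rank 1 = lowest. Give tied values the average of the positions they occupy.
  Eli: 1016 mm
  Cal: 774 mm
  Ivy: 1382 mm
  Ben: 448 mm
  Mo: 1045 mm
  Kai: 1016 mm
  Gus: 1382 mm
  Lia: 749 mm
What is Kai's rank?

Sorted (ascending): 448, 749, 774, 1016, 1016, 1045, 1382, 1382
The 2 values of 1016 occupy positions 4–5 → average rank (4+5)/2 = 4.5.
The 2 values of 1382 occupy positions 7–8 → average rank (7+8)/2 = 7.5.
Kai has value 1016 mm → rank 4.5.

4.5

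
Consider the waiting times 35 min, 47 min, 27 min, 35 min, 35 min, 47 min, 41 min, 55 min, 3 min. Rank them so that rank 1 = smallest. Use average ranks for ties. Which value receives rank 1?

3

Sorted (ascending): 3, 27, 35, 35, 35, 41, 47, 47, 55
The 3 values of 35 occupy positions 3–5 → average rank 4.
The 2 values of 47 occupy positions 7–8 → average rank (7+8)/2 = 7.5.
Rank 1 → value 3.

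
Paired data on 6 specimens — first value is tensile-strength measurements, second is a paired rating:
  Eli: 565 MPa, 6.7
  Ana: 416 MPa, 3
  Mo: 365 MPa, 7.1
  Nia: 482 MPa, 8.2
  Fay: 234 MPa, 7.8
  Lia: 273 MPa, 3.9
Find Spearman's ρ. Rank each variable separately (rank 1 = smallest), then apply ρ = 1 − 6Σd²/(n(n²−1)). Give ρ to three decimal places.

-0.029

Ranks of variable 1: 6, 4, 3, 5, 1, 2
Ranks of variable 2: 3, 1, 4, 6, 5, 2
d = r₁ − r₂: 3, 3, -1, -1, -4, 0
d²: 9, 9, 1, 1, 16, 0; Σd² = 36
ρ = 1 − 6·36/(6·35) = 1 − 216/210 = -0.029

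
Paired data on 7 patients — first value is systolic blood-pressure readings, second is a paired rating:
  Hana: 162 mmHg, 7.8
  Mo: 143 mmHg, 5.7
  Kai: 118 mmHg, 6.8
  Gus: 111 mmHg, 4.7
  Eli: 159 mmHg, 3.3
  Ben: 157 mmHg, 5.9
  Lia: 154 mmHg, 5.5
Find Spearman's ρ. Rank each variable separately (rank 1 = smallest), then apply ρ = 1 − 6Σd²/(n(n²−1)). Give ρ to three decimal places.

Ranks of variable 1: 7, 3, 2, 1, 6, 5, 4
Ranks of variable 2: 7, 4, 6, 2, 1, 5, 3
d = r₁ − r₂: 0, -1, -4, -1, 5, 0, 1
d²: 0, 1, 16, 1, 25, 0, 1; Σd² = 44
ρ = 1 − 6·44/(7·48) = 1 − 264/336 = 0.214

0.214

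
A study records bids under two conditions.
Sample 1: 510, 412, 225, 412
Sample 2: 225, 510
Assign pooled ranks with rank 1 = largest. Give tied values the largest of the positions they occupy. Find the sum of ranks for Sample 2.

Sorted (descending): 510, 510, 412, 412, 225, 225
The 2 values of 510 occupy positions 1–2 → each gets rank 2.
The 2 values of 412 occupy positions 3–4 → each gets rank 4.
The 2 values of 225 occupy positions 5–6 → each gets rank 6.
Sample 2 values → pooled ranks: 225→6, 510→2
Rank sum = 6 + 2 = 8

8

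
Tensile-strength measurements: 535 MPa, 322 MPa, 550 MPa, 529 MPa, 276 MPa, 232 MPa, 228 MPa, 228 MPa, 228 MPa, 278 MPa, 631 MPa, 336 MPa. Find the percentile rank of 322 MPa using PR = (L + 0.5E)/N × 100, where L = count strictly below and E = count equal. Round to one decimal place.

54.2

N = 12.
Strictly below 322: 6. Equal to 322: 1.
PR = (6 + 0.5·1)/12 × 100 = 54.2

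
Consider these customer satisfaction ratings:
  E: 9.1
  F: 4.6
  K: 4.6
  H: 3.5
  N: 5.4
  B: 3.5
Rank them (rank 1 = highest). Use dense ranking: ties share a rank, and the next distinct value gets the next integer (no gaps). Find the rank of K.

3

Sorted (descending): 9.1, 5.4, 4.6, 4.6, 3.5, 3.5
The 2 values of 4.6 share dense rank 3.
The 2 values of 3.5 share dense rank 4.
Remaining distinct values take the next consecutive integers.
K has value 4.6 → rank 3.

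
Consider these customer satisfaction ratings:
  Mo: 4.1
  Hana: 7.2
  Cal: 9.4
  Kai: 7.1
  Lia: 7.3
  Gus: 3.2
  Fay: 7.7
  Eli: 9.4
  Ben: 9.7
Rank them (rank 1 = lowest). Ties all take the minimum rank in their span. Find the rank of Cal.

Sorted (ascending): 3.2, 4.1, 7.1, 7.2, 7.3, 7.7, 9.4, 9.4, 9.7
The 2 values of 9.4 occupy positions 7–8 → each gets rank 7.
Cal has value 9.4 → rank 7.

7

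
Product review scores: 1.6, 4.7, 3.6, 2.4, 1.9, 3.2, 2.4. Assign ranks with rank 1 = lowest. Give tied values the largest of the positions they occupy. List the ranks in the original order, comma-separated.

Sorted (ascending): 1.6, 1.9, 2.4, 2.4, 3.2, 3.6, 4.7
The 2 values of 2.4 occupy positions 3–4 → each gets rank 4.

1, 7, 6, 4, 2, 5, 4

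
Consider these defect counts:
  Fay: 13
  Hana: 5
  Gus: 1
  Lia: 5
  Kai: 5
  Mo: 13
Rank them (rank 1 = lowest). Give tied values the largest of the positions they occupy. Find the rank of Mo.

Sorted (ascending): 1, 5, 5, 5, 13, 13
The 3 values of 5 occupy positions 2–4 → each gets rank 4.
The 2 values of 13 occupy positions 5–6 → each gets rank 6.
Mo has value 13 → rank 6.

6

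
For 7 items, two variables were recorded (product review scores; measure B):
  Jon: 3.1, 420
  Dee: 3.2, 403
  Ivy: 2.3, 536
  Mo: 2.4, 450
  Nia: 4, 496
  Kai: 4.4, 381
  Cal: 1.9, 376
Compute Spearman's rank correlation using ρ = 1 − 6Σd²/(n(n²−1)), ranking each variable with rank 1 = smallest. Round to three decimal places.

-0.036

Ranks of variable 1: 4, 5, 2, 3, 6, 7, 1
Ranks of variable 2: 4, 3, 7, 5, 6, 2, 1
d = r₁ − r₂: 0, 2, -5, -2, 0, 5, 0
d²: 0, 4, 25, 4, 0, 25, 0; Σd² = 58
ρ = 1 − 6·58/(7·48) = 1 − 348/336 = -0.036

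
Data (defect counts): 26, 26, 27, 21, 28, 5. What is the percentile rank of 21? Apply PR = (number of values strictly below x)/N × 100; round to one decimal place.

16.7

N = 6.
Strictly below 21: 1. Equal to 21: 1.
PR = 1/6 × 100 = 16.7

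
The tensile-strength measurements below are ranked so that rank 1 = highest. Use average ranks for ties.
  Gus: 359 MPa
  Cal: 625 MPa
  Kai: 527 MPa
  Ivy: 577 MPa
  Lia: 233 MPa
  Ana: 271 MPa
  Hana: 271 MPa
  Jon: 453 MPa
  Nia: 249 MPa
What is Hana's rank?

Sorted (descending): 625, 577, 527, 453, 359, 271, 271, 249, 233
The 2 values of 271 occupy positions 6–7 → average rank (6+7)/2 = 6.5.
Hana has value 271 MPa → rank 6.5.

6.5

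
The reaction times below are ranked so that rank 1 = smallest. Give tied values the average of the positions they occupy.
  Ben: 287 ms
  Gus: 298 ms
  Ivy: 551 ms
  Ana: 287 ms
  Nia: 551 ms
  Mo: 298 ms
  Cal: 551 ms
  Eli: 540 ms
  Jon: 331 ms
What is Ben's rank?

Sorted (ascending): 287, 287, 298, 298, 331, 540, 551, 551, 551
The 2 values of 287 occupy positions 1–2 → average rank (1+2)/2 = 1.5.
The 2 values of 298 occupy positions 3–4 → average rank (3+4)/2 = 3.5.
The 3 values of 551 occupy positions 7–9 → average rank 8.
Ben has value 287 ms → rank 1.5.

1.5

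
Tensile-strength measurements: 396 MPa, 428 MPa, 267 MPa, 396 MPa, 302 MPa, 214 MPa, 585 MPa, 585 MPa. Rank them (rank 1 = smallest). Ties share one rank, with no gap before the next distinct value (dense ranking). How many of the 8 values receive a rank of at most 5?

6

Sorted (ascending): 214, 267, 302, 396, 396, 428, 585, 585
The 2 values of 396 share dense rank 4.
The 2 values of 585 share dense rank 6.
Remaining distinct values take the next consecutive integers.
Ranks ≤ 5: {1, 2, 3, 4, 4, 5} → 6 values.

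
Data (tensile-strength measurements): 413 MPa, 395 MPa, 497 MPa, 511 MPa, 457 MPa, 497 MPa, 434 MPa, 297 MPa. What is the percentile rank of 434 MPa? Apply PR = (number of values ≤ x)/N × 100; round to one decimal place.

50.0

N = 8.
Strictly below 434: 3. Equal to 434: 1.
PR = 4/8 × 100 = 50.0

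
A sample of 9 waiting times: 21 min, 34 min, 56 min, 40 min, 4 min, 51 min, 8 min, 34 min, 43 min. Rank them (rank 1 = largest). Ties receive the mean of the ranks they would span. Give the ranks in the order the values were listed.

7, 5.5, 1, 4, 9, 2, 8, 5.5, 3

Sorted (descending): 56, 51, 43, 40, 34, 34, 21, 8, 4
The 2 values of 34 occupy positions 5–6 → average rank (5+6)/2 = 5.5.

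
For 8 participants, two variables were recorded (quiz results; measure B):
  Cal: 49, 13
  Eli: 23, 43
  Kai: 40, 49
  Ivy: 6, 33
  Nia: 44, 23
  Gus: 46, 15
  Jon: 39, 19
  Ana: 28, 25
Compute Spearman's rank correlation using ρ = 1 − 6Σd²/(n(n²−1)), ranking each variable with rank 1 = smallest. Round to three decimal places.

-0.690

Ranks of variable 1: 8, 2, 5, 1, 6, 7, 4, 3
Ranks of variable 2: 1, 7, 8, 6, 4, 2, 3, 5
d = r₁ − r₂: 7, -5, -3, -5, 2, 5, 1, -2
d²: 49, 25, 9, 25, 4, 25, 1, 4; Σd² = 142
ρ = 1 − 6·142/(8·63) = 1 − 852/504 = -0.690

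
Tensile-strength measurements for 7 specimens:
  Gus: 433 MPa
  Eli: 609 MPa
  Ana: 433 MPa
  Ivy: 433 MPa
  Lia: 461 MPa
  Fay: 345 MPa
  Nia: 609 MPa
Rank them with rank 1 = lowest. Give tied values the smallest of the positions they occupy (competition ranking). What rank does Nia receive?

6

Sorted (ascending): 345, 433, 433, 433, 461, 609, 609
The 3 values of 433 occupy positions 2–4 → each gets rank 2.
The 2 values of 609 occupy positions 6–7 → each gets rank 6.
Nia has value 609 MPa → rank 6.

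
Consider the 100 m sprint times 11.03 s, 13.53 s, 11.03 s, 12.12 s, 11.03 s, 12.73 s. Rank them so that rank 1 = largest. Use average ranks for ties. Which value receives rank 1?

Sorted (descending): 13.53, 12.73, 12.12, 11.03, 11.03, 11.03
The 3 values of 11.03 occupy positions 4–6 → average rank 5.
Rank 1 → value 13.53.

13.53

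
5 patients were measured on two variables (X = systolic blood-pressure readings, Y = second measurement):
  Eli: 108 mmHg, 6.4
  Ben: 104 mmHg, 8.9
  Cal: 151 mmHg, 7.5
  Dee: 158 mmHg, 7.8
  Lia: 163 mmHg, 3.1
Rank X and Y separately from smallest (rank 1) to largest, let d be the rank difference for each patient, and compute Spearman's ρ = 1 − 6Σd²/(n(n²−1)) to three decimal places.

Ranks of variable 1: 2, 1, 3, 4, 5
Ranks of variable 2: 2, 5, 3, 4, 1
d = r₁ − r₂: 0, -4, 0, 0, 4
d²: 0, 16, 0, 0, 16; Σd² = 32
ρ = 1 − 6·32/(5·24) = 1 − 192/120 = -0.600

-0.600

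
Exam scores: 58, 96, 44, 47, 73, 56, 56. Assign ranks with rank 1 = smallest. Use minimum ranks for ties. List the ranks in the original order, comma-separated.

5, 7, 1, 2, 6, 3, 3

Sorted (ascending): 44, 47, 56, 56, 58, 73, 96
The 2 values of 56 occupy positions 3–4 → each gets rank 3.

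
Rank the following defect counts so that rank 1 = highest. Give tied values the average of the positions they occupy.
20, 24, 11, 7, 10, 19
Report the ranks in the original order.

Sorted (descending): 24, 20, 19, 11, 10, 7
No ties — each value takes its position as its rank.

2, 1, 4, 6, 5, 3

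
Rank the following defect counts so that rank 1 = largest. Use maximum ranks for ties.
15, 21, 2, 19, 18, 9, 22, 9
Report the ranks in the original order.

Sorted (descending): 22, 21, 19, 18, 15, 9, 9, 2
The 2 values of 9 occupy positions 6–7 → each gets rank 7.

5, 2, 8, 3, 4, 7, 1, 7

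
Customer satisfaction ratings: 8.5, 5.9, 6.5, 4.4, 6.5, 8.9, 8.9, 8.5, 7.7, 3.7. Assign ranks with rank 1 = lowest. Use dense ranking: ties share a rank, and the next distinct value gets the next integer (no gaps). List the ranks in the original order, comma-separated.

6, 3, 4, 2, 4, 7, 7, 6, 5, 1

Sorted (ascending): 3.7, 4.4, 5.9, 6.5, 6.5, 7.7, 8.5, 8.5, 8.9, 8.9
The 2 values of 6.5 share dense rank 4.
The 2 values of 8.5 share dense rank 6.
The 2 values of 8.9 share dense rank 7.
Remaining distinct values take the next consecutive integers.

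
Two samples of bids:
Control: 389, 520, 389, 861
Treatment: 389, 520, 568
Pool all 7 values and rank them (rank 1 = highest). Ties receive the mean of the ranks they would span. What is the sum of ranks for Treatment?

11.5

Sorted (descending): 861, 568, 520, 520, 389, 389, 389
The 2 values of 520 occupy positions 3–4 → average rank (3+4)/2 = 3.5.
The 3 values of 389 occupy positions 5–7 → average rank 6.
Treatment values → pooled ranks: 389→6, 520→3.5, 568→2
Rank sum = 6 + 3.5 + 2 = 11.5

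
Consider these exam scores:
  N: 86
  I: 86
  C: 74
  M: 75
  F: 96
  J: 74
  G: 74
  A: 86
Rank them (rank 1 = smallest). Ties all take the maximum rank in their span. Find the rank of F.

8

Sorted (ascending): 74, 74, 74, 75, 86, 86, 86, 96
The 3 values of 74 occupy positions 1–3 → each gets rank 3.
The 3 values of 86 occupy positions 5–7 → each gets rank 7.
F has value 96 → rank 8.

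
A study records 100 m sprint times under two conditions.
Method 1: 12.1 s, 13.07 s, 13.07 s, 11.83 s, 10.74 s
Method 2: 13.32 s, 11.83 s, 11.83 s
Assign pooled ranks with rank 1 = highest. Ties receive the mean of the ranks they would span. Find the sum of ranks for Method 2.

Sorted (descending): 13.32, 13.07, 13.07, 12.1, 11.83, 11.83, 11.83, 10.74
The 2 values of 13.07 occupy positions 2–3 → average rank (2+3)/2 = 2.5.
The 3 values of 11.83 occupy positions 5–7 → average rank 6.
Method 2 values → pooled ranks: 13.32→1, 11.83→6, 11.83→6
Rank sum = 1 + 6 + 6 = 13

13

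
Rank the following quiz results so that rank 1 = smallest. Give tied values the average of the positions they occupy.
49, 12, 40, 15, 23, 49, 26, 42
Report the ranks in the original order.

Sorted (ascending): 12, 15, 23, 26, 40, 42, 49, 49
The 2 values of 49 occupy positions 7–8 → average rank (7+8)/2 = 7.5.

7.5, 1, 5, 2, 3, 7.5, 4, 6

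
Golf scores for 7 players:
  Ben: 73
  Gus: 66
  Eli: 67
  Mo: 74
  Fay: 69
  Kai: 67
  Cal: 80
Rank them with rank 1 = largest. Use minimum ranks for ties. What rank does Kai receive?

Sorted (descending): 80, 74, 73, 69, 67, 67, 66
The 2 values of 67 occupy positions 5–6 → each gets rank 5.
Kai has value 67 → rank 5.

5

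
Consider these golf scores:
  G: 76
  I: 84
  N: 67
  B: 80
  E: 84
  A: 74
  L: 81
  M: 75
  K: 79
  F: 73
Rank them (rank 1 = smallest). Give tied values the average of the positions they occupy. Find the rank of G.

Sorted (ascending): 67, 73, 74, 75, 76, 79, 80, 81, 84, 84
The 2 values of 84 occupy positions 9–10 → average rank (9+10)/2 = 9.5.
G has value 76 → rank 5.

5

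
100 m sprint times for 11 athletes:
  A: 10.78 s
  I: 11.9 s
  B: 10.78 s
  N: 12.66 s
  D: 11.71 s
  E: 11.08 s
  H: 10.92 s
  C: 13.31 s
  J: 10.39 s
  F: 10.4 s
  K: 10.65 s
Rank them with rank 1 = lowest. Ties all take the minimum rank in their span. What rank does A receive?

Sorted (ascending): 10.39, 10.4, 10.65, 10.78, 10.78, 10.92, 11.08, 11.71, 11.9, 12.66, 13.31
The 2 values of 10.78 occupy positions 4–5 → each gets rank 4.
A has value 10.78 s → rank 4.

4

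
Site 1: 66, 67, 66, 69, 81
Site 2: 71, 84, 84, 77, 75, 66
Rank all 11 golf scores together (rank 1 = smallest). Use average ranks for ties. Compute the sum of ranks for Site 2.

Sorted (ascending): 66, 66, 66, 67, 69, 71, 75, 77, 81, 84, 84
The 3 values of 66 occupy positions 1–3 → average rank 2.
The 2 values of 84 occupy positions 10–11 → average rank (10+11)/2 = 10.5.
Site 2 values → pooled ranks: 71→6, 84→10.5, 84→10.5, 77→8, 75→7, 66→2
Rank sum = 6 + 10.5 + 10.5 + 8 + 7 + 2 = 44

44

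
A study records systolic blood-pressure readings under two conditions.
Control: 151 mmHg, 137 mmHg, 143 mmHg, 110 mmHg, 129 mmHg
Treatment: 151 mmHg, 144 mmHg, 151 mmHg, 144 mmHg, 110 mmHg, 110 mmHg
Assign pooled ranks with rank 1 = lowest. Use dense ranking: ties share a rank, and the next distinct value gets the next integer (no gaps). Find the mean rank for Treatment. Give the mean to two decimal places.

4.00

Sorted (ascending): 110, 110, 110, 129, 137, 143, 144, 144, 151, 151, 151
The 3 values of 110 share dense rank 1.
The 2 values of 144 share dense rank 5.
The 3 values of 151 share dense rank 6.
Remaining distinct values take the next consecutive integers.
Treatment values → pooled ranks: 151→6, 144→5, 151→6, 144→5, 110→1, 110→1
Mean rank = (6 + 5 + 6 + 5 + 1 + 1) / 6 = 4.00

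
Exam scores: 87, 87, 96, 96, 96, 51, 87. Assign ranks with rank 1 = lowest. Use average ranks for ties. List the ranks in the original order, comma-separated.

Sorted (ascending): 51, 87, 87, 87, 96, 96, 96
The 3 values of 87 occupy positions 2–4 → average rank 3.
The 3 values of 96 occupy positions 5–7 → average rank 6.

3, 3, 6, 6, 6, 1, 3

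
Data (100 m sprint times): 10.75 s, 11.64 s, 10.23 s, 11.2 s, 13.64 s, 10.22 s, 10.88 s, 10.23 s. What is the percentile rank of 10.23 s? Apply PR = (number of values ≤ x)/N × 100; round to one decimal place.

37.5

N = 8.
Strictly below 10.23: 1. Equal to 10.23: 2.
PR = 3/8 × 100 = 37.5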